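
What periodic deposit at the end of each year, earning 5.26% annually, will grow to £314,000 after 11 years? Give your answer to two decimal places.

PMT = 314000 / ( [(1+0.0526)^11 − 1] / 0.0526 ) = 314000 / 14.401271 = 21,803.6317

£21,803.63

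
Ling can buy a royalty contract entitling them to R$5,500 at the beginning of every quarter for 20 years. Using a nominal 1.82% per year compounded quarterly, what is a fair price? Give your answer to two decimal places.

With 4 periods per year: i = 0.00455, n = 80.
Annuity factor a(80|0.00455) × (1+i) = 67.235275; PV = 5500 × 67.235275 = 369,794.0136
(Beginning-of-period payments → annuity-due factor ×(1+i).)

R$369,794.01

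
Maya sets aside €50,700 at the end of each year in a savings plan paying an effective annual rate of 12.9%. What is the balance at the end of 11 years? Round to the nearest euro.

€1,099,949

FV = PMT · [(1+i)^n − 1] / i = 50700 · 21.695238 = 1,099,948.5634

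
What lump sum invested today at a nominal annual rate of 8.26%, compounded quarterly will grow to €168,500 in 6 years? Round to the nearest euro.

€103,171

With 4 periods per year: i = 0.02065, n = 24.
Discount factor = (1+0.02065)^(−24) = 0.612288; PV = 168,500 × 0.612288 = 103,170.5504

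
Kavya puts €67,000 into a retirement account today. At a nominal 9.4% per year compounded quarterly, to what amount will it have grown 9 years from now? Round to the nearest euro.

€154,610

With 4 periods per year: i = 0.0235, n = 36.
FV = PV·(1+i)^n = 67,000 × 2.307610 = 154,609.8984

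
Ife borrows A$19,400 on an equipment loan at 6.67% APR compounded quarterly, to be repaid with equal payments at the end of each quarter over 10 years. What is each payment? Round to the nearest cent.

With 4 periods per year: i = 0.016675, n = 40.
PMT = 19400 / ( [1 − (1+0.016675)^(−40)] / 0.016675 ) = 19400 / 29.020890 = 668.4840

A$668.48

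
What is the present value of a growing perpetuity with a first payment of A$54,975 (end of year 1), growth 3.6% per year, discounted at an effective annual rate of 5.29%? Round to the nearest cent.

A$3,252,958.58

PV = D₁/(r − g) = 54975/(0.0529 − 0.036) = 3,252,958.5799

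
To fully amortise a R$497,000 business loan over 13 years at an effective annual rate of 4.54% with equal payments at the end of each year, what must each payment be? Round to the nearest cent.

R$51,453.42

Annuity-PV factor = 9.659223; PMT = 497000 / 9.659223 = 51,453.4158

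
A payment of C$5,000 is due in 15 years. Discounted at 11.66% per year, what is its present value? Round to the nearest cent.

C$956.11

PV = 5,000 / (1 + 0.1166)^15 = 5,000 / 5.229550 = 956.1051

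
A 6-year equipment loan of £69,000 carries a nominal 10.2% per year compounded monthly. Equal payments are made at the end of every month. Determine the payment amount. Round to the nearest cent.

£1,285.25

i = 0.102/12 = 0.0085 per month; n = 6·12 = 72.
PMT = 69000 / ( [1 − (1+0.0085)^(−72)] / 0.0085 ) = 69000 / 53.685934 = 1,285.2528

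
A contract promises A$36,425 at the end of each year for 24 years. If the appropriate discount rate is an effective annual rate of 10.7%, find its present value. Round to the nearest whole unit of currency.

Annuity factor a(24|0.107) = 8.530953; PV = 36425 × 8.530953 = 310,739.9467

A$310,740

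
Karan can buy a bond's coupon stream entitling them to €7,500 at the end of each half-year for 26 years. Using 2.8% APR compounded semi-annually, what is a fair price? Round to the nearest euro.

With 2 periods per year: i = 0.014, n = 52.
PV = 7500 × [1 − (1+0.014)^(−52)] / 0.014 = 7500 × 36.763005 = 275,722.5354

€275,723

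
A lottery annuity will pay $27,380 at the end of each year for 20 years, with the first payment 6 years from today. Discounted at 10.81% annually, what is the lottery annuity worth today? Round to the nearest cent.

Value one period before first payment (t=5): 27380 × [1 − (1+0.1081)^(−20)] / 0.1081 = 27380 × 8.063299 = 220,773.1217
Discount back 5 years: 220,773.1217 × (1+0.1081)^(−5) = 220,773.1217 × 0.598557 = 132,145.2096

$132,145.21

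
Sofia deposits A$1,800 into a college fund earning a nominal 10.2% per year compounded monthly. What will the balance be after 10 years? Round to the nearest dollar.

With 12 periods per year: i = 0.0085, n = 120.
FV = PV·(1+i)^n = 1,800 × 2.761266 = 4,970.2795

A$4,970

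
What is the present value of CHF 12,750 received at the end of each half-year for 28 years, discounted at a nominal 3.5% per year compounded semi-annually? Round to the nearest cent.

CHF 452,802.88

Periodic rate i = 0.035/2 = 0.0175; n = 28 × 2 = 56 periods.
PV = 12750 × [1 − (1+0.0175)^(−56)] / 0.0175 = 12750 × 35.513951 = 452,802.8797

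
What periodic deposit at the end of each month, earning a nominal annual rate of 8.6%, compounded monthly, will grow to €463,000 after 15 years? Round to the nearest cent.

Periodic rate i = 0.086/12 = 0.00716667; n = 15 × 12 = 180 periods.
PMT = 463000 / ( [(1+0.00716667)^180 − 1] / 0.00716667 ) = 463000 / 365.038910 = 1,268.3579

€1,268.36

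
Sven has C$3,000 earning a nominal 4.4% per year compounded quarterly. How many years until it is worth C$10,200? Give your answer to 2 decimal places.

27.97 years

Periodic rate i = 0.044/4 = 0.011.
(1+i)^n = 10200/3000 = 3.40000, so n = ln 3.40000 / ln 1.011 = 111.8631 quarters
= 111.8631/4 years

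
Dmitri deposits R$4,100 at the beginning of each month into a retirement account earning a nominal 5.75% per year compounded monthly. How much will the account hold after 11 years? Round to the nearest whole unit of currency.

Periodic rate i = 0.0575/12 = 0.00479167; n = 11 × 12 = 132 periods.
FV = PMT · [(1+i)^n − 1] / i × (1+i) = 4100 · 184.420892 = 756,125.6572
(Beginning-of-period payments → annuity-due factor ×(1+i).)

R$756,126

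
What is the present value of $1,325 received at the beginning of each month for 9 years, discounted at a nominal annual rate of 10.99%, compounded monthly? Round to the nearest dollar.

i = 0.1099/12 = 0.00915833 per month; n = 9·12 = 108.
PV = PMT · [1 − (1+i)^(−n)] / i × (1+i) = 1325 · 69.024303 = 91,457.2018
Payments are at the start of each period, so multiply by (1+i).

$91,457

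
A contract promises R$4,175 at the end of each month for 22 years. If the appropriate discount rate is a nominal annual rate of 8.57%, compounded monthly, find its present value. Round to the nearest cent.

R$495,277.56

With 12 periods per year: i = 0.00714167, n = 264.
PV = PMT · [1 − (1+i)^(−n)] / i = 4175 · 118.629355 = 495,277.5579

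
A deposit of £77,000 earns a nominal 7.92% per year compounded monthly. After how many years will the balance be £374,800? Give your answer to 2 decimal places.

20.05 years

Periodic rate i = 0.0792/12 = 0.0066.
n = ln(374800/77000) / ln(1+0.0066) = ln(4.86753) / 0.006578 = 240.5764 months
= 240.5764/12 years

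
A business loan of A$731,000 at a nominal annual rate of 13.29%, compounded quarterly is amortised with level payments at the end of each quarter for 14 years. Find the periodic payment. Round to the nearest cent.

A$28,925.92

Periodic rate i = 0.1329/4 = 0.033225; n = 14 × 4 = 56 periods.
Annuity-PV factor = 25.271452; PMT = 731000 / 25.271452 = 28,925.9205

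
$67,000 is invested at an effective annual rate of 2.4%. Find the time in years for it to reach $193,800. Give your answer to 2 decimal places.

(1+i)^n = 193800/67000 = 2.89254, so n = ln 2.89254 / ln 1.024 = 44.7846 years

44.78 years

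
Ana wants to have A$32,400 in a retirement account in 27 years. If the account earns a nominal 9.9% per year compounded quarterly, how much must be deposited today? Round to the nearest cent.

Periodic rate i = 0.099/4 = 0.02475; n = 27 × 4 = 108 periods.
PV = 32,400 / (1 + 0.02475)^108 = 32,400 / 14.019616 = 2,311.0476

A$2,311.05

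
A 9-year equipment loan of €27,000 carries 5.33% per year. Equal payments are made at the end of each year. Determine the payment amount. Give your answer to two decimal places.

PMT = 27000 / ( [1 − (1+0.0533)^(−9)] / 0.0533 ) = 27000 / 7.004523 = 3,854.6524

€3,854.65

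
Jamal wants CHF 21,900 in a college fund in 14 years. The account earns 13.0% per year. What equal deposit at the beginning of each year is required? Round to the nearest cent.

CHF 555.59

FV-annuity factor × (1+i) = 39.417464; PMT = 21900 / 39.417464 = 555.5913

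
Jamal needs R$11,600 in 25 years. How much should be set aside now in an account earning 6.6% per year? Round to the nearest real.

R$2,347

PV = 11,600 / (1 + 0.066)^25 = 11,600 / 4.942312 = 2,347.0799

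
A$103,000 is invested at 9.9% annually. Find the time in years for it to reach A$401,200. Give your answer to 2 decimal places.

(1+i)^n = 401200/103000 = 3.89515, so n = ln 3.89515 / ln 1.099 = 14.4038 years

14.40 years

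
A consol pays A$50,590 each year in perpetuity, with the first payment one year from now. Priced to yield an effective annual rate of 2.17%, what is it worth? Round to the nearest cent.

PV = C/r = 50590/0.0217 = 2,331,336.4055

A$2,331,336.41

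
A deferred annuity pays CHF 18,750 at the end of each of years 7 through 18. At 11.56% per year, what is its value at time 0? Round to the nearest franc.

Value one period before first payment (t=6): 18750 × [1 − (1+0.1156)^(−12)] / 0.1156 = 18750 × 6.322749 = 118,551.5411
PV₀ = 118,551.5411 / (1+0.1156)^6 = 118,551.5411 / 1.927751 = 61,497.3172

CHF 61,497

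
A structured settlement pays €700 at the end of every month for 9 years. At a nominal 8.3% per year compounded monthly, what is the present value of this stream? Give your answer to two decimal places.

i = 0.083/12 = 0.00691667 per month; n = 9·12 = 108.
Annuity factor a(108|0.00691667) = 75.902790; PV = 700 × 75.902790 = 53,131.9533

€53,131.95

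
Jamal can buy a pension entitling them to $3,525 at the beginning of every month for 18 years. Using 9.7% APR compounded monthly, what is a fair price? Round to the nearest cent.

Periodic rate i = 0.097/12 = 0.00808333; n = 18 × 12 = 216 periods.
Annuity factor a(216|0.00808333) × (1+i) = 102.799640; PV = 3525 × 102.799640 = 362,368.7318
(annuity-due: payments at period start, so ×(1+i).)

$362,368.73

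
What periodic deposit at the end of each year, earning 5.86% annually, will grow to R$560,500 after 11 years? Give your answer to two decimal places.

FV-annuity factor = 14.861790; PMT = 560500 / 14.861790 = 37,714.1643

R$37,714.16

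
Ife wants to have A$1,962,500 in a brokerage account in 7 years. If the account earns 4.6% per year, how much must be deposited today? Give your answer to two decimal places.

A$1,432,477.71

PV = 1,962,500 / (1 + 0.046)^7 = 1,962,500 / 1.370004 = 1,432,477.7127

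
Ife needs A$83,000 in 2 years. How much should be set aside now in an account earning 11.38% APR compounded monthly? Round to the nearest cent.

Periodic rate i = 0.1138/12 = 0.00948333; n = 2 × 12 = 24 periods.
PV = 83,000 / (1 + 0.00948333)^24 = 83,000 / 1.254237 = 66,175.6808

A$66,175.68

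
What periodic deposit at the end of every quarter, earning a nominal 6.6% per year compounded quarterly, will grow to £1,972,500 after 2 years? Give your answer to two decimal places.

£232,672.95

i = 0.066/4 = 0.0165 per quarter; n = 2·4 = 8.
FV-annuity factor = 8.477565; PMT = 1.9725e+06 / 8.477565 = 232,672.9533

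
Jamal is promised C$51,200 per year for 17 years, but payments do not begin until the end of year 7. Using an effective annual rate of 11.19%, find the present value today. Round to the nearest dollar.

C$202,232

Value one period before first payment (t=6): 51200 × [1 − (1+0.1119)^(−17)] / 0.1119 = 51200 × 7.464060 = 382,159.8719
PV₀ = 382,159.8719 / (1+0.1119)^6 = 382,159.8719 / 1.889707 = 202,232.3839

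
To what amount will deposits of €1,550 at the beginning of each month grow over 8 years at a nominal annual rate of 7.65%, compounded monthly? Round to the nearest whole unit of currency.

i = 0.0765/12 = 0.006375 per month; n = 8·12 = 96.
FV = 1550 × [(1+0.006375)^96 − 1] / 0.006375 × (1+i) = 1550 × 132.689514 = 205,668.7472
Payments are at the start of each period, so multiply by (1+i).

€205,669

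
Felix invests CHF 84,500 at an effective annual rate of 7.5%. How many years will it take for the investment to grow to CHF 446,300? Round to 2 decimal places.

23.01 years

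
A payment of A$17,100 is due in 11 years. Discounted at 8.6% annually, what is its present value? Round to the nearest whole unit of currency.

A$6,900

PV = 17,100 / (1 + 0.086)^11 = 17,100 / 2.478153 = 6,900.3010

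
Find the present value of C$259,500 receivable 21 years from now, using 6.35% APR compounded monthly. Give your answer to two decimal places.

With 12 periods per year: i = 0.00529167, n = 252.
PV = 259,500 / (1 + 0.00529167)^252 = 259,500 / 3.780984 = 68,632.9352

C$68,632.94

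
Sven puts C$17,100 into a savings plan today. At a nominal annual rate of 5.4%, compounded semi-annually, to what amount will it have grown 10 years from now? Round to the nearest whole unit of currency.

C$29,134

i = 0.054/2 = 0.027 per half-year; n = 10·2 = 20.
17,100 × (1+0.027)^20 = 17,100 × 1.703762 = 29,134.3265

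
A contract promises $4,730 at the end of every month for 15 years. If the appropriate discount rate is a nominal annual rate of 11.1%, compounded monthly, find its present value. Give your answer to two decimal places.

With 12 periods per year: i = 0.00925, n = 180.
PV = 4730 × [1 − (1+0.00925)^(−180)] / 0.00925 = 4730 × 87.497927 = 413,865.1937

$413,865.19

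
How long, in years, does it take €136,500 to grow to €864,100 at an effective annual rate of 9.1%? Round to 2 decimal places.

(1+i)^n = 864100/136500 = 6.33040, so n = ln 6.33040 / ln 1.091 = 21.1880 years

21.19 years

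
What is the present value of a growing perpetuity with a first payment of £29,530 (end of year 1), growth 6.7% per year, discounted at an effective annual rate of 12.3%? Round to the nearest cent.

PV = D₁/(r − g) = 29530/(0.123 − 0.067) = 527,321.4286

£527,321.43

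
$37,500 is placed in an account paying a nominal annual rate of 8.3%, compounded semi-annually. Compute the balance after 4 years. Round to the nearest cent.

$51,916.51

i = 0.083/2 = 0.0415 per half-year; n = 4·2 = 8.
FV = 37,500 × (1 + 0.0415)^8 = 51,916.5066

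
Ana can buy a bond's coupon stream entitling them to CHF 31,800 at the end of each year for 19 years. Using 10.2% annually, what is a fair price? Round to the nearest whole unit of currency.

CHF 262,518

Annuity factor a(19|0.102) = 8.255285; PV = 31800 × 8.255285 = 262,518.0605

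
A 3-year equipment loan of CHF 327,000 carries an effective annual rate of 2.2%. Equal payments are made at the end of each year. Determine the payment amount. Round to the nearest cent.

CHF 113,830.79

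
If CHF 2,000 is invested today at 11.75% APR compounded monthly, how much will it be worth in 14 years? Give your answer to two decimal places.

i = 0.1175/12 = 0.00979167 per month; n = 14·12 = 168.
FV = 2,000 × (1 + 0.00979167)^168 = 10,279.4394

CHF 10,279.44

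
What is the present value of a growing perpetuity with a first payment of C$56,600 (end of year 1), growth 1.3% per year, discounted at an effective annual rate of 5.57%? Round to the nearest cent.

C$1,325,526.93

PV = D₁/(r − g) = 56600/(0.0557 − 0.013) = 1,325,526.9321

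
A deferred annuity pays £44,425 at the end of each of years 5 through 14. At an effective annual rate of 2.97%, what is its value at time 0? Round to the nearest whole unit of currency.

£337,605

PV at t=4 (ordinary 10-year annuity): 44425 × a(10|0.0297) = 44425 × 8.543278 = 379,535.1084
Discount back 4 years: 379,535.1084 × (1+0.0297)^(−4) = 379,535.1084 × 0.889523 = 337,605.1827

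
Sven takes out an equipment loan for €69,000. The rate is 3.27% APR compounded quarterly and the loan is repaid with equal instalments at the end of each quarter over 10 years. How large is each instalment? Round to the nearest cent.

€2,029.36

i = 0.0327/4 = 0.008175 per quarter; n = 10·4 = 40.
Annuity-PV factor = 34.000860; PMT = 69000 / 34.000860 = 2,029.3604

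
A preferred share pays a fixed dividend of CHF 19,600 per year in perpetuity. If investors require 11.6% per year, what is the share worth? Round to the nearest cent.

CHF 168,965.52

PV = PMT / i = 19600 / 0.116 = 168,965.5172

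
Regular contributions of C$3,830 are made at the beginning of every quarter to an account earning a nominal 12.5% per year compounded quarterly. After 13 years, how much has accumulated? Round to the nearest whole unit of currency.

i = 0.125/4 = 0.03125 per quarter; n = 13·4 = 52.
Accumulation factor s(52|0.03125) × (1+i) = 130.470707; FV = 3830 × 130.470707 = 499,702.8078
(annuity-due: payments at period start, so ×(1+i).)

C$499,703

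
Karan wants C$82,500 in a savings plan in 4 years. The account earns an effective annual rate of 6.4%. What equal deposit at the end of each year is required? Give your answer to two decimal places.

C$18,747.25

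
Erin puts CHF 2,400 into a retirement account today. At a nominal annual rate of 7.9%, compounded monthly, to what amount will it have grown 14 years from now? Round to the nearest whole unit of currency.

Periodic rate i = 0.079/12 = 0.00658333; n = 14 × 12 = 168 periods.
FV = 2,400 × (1 + 0.00658333)^168 = 7,227.1448

CHF 7,227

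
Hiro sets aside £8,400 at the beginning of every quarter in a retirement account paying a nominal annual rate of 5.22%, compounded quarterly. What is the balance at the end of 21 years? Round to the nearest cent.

Periodic rate i = 0.0522/4 = 0.01305; n = 21 × 4 = 84 periods.
Accumulation factor s(84|0.01305) × (1+i) = 153.053996; FV = 8400 × 153.053996 = 1,285,653.5643
Payments are at the start of each period, so multiply by (1+i).

£1,285,653.56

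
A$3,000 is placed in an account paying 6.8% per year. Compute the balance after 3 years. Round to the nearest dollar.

3,000 × (1+0.068)^3 = 3,000 × 1.218186 = 3,654.5593

A$3,655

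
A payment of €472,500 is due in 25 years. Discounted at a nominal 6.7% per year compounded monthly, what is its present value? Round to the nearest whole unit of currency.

i = 0.067/12 = 0.00558333 per month; n = 25·12 = 300.
PV = FV·(1+i)^(−n) = 472,500 × 0.188183 = 88,916.3870

€88,916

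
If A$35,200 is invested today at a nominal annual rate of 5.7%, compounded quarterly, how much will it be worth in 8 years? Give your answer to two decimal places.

With 4 periods per year: i = 0.01425, n = 32.
FV = PV·(1+i)^n = 35,200 × 1.572681 = 55,358.3564

A$55,358.36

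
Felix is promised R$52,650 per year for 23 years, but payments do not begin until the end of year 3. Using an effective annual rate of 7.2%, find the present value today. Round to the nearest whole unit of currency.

Value one period before first payment (t=2): 52650 × [1 − (1+0.072)^(−23)] / 0.072 = 52650 × 11.082244 = 583,480.1556
PV₀ = 583,480.1556 / (1+0.072)^2 = 583,480.1556 / 1.149184 = 507,734.3190

R$507,734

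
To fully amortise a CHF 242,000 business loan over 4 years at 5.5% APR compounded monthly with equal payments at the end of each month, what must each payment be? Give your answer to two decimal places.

CHF 5,628.07

With 12 periods per year: i = 0.00458333, n = 48.
Annuity-PV factor = 42.998777; PMT = 242000 / 42.998777 = 5,628.0670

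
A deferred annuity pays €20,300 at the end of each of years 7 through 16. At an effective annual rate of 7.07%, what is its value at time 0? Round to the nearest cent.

€94,328.69

PV at t=6 (ordinary 10-year annuity): 20300 × a(10|0.0707) = 20300 × 7.000911 = 142,118.4976
Discount back 6 years: 142,118.4976 × (1+0.0707)^(−6) = 142,118.4976 × 0.663733 = 94,328.6875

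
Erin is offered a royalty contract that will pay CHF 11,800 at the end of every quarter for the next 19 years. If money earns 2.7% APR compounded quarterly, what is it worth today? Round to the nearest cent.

Periodic rate i = 0.027/4 = 0.00675; n = 19 × 4 = 76 periods.
Annuity factor a(76|0.00675) = 59.299317; PV = 11800 × 59.299317 = 699,731.9427

CHF 699,731.94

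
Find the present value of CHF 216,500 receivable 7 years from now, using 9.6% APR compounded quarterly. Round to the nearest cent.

With 4 periods per year: i = 0.024, n = 28.
Discount factor = (1+0.024)^(−28) = 0.514756; PV = 216,500 × 0.514756 = 111,444.6218

CHF 111,444.62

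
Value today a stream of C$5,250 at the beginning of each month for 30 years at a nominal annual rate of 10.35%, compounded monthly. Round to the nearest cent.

With 12 periods per year: i = 0.008625, n = 360.
Annuity factor a(360|0.008625) × (1+i) = 111.629903; PV = 5250 × 111.629903 = 586,056.9903
Payments are at the start of each period, so multiply by (1+i).

C$586,056.99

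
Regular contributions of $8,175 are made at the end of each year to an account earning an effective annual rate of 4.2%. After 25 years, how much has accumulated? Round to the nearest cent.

$349,773.85

FV = PMT · [(1+i)^n − 1] / i = 8175 · 42.785792 = 349,773.8507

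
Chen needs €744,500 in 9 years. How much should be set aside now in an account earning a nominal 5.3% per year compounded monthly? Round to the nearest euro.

i = 0.053/12 = 0.00441667 per month; n = 9·12 = 108.
Discount factor = (1+0.00441667)^(−108) = 0.621295; PV = 744,500 × 0.621295 = 462,553.9208

€462,554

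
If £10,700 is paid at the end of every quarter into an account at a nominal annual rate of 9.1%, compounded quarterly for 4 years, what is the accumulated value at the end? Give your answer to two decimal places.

£203,754.59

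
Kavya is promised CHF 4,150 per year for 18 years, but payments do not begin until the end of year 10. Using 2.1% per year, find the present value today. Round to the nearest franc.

CHF 51,152

Value one period before first payment (t=9): 4150 × [1 − (1+0.021)^(−18)] / 0.021 = 4150 × 14.861050 = 61,673.3573
PV₀ = 61,673.3573 / (1+0.021)^9 = 61,673.3573 / 1.205679 = 51,152.3878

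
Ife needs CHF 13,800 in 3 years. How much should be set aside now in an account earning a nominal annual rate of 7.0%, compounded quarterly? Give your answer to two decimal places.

CHF 11,206.40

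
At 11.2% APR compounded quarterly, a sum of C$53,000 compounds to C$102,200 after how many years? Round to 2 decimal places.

5.94 years

Periodic rate i = 0.112/4 = 0.028.
(1+i)^n = 102200/53000 = 1.92830, so n = ln 1.92830 / ln 1.028 = 23.7782 quarters
= 23.7782/4 years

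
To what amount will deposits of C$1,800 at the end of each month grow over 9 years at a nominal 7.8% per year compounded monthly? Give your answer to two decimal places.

With 12 periods per year: i = 0.0065, n = 108.
Accumulation factor s(108|0.0065) = 155.877804; FV = 1800 × 155.877804 = 280,580.0463

C$280,580.05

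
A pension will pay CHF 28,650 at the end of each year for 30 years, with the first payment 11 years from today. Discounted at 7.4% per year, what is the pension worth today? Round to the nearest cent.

PV at t=10 (ordinary 30-year annuity): 28650 × a(30|0.074) = 28650 × 11.926284 = 341,688.0252
PV₀ = 341,688.0252 / (1+0.074)^10 = 341,688.0252 / 2.041939 = 167,335.0605

CHF 167,335.06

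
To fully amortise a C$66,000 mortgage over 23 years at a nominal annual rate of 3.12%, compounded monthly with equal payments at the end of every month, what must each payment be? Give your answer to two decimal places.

Periodic rate i = 0.0312/12 = 0.0026; n = 23 × 12 = 276 periods.
PMT = 66000 / ( [1 − (1+0.0026)^(−276)] / 0.0026 ) = 66000 / 196.778284 = 335.4029

C$335.40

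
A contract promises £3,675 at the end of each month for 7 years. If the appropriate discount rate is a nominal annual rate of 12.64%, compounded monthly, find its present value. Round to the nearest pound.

Periodic rate i = 0.1264/12 = 0.0105333; n = 7 × 12 = 84 periods.
Annuity factor a(84|0.0105333) = 55.565377; PV = 3675 × 55.565377 = 204,202.7615

£204,203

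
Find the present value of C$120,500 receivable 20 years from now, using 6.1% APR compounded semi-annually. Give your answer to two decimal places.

C$36,229.91

With 2 periods per year: i = 0.0305, n = 40.
Discount factor = (1+0.0305)^(−40) = 0.300663; PV = 120,500 × 0.300663 = 36,229.9056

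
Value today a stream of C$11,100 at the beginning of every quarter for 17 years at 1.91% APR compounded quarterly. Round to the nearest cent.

i = 0.0191/4 = 0.004775 per quarter; n = 17·4 = 68.
PV = 11100 × [1 − (1+0.004775)^(−68)] / 0.004775 × (1+i) = 11100 × 58.223740 = 646,283.5156
Payments are at the start of each period, so multiply by (1+i).

C$646,283.52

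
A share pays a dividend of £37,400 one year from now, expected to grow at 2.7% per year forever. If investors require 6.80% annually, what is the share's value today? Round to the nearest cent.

PV = D₁/(r − g) = 37400/(0.068 − 0.027) = 912,195.1220

£912,195.12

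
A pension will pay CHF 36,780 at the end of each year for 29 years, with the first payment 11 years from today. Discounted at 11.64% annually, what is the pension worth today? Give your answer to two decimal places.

CHF 100,753.51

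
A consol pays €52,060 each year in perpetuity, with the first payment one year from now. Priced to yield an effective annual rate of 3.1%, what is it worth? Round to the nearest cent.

€1,679,354.84

PV = C/r = 52060/0.031 = 1,679,354.8387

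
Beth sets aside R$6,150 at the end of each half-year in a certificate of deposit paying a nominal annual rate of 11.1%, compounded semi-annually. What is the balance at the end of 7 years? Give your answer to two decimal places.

R$125,235.63

Periodic rate i = 0.111/2 = 0.0555; n = 7 × 2 = 14 periods.
FV = 6150 × [(1+0.0555)^14 − 1] / 0.0555 = 6150 × 20.363517 = 125,235.6318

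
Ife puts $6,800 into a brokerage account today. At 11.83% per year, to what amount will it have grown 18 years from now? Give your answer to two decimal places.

$50,881.37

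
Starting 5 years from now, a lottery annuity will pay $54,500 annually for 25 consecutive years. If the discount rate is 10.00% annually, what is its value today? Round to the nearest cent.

Value one period before first payment (t=4): 54500 × [1 − (1+0.1)^(−25)] / 0.1 = 54500 × 9.077040 = 494,698.6810
PV₀ = 494,698.6810 / (1+0.1)^4 = 494,698.6810 / 1.464100 = 337,885.8555

$337,885.86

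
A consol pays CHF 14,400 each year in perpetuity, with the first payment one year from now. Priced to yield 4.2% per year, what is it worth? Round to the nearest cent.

PV = PMT / i = 14400 / 0.042 = 342,857.1429

CHF 342,857.14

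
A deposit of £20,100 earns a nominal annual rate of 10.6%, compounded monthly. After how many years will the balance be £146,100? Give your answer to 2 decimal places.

18.80 years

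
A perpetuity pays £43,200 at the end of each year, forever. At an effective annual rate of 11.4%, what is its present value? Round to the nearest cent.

£378,947.37

PV = PMT / i = 43200 / 0.114 = 378,947.3684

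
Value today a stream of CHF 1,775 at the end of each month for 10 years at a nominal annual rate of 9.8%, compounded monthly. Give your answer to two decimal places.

CHF 135,448.91

With 12 periods per year: i = 0.00816667, n = 120.
Annuity factor a(120|0.00816667) = 76.309247; PV = 1775 × 76.309247 = 135,448.9130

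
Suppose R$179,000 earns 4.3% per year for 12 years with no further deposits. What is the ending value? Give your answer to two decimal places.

179,000 × (1+0.043)^12 = 179,000 × 1.657340 = 296,663.9207

R$296,663.92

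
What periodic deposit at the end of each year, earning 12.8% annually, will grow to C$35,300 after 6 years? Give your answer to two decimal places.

PMT = 35300 / ( [(1+0.128)^6 − 1] / 0.128 ) = 35300 / 8.280782 = 4,262.8823

C$4,262.88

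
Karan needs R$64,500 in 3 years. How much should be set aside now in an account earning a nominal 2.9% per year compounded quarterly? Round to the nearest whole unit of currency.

R$59,144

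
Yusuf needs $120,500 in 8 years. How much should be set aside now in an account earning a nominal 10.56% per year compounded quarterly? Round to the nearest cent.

$52,342.50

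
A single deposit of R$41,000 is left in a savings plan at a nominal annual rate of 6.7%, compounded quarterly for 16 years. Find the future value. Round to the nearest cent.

R$118,711.13

Periodic rate i = 0.067/4 = 0.01675; n = 16 × 4 = 64 periods.
FV = 41,000 × (1 + 0.01675)^64 = 118,711.1318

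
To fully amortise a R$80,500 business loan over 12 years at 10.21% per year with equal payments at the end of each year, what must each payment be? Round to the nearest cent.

R$11,936.25

PMT = 80500 / ( [1 − (1+0.1021)^(−12)] / 0.1021 ) = 80500 / 6.744162 = 11,936.2494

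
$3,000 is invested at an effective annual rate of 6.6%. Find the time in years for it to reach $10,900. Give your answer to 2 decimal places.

20.19 years

n = ln(10900/3000) / ln(1+0.066) = ln(3.63333) / 0.063913 = 20.1859 years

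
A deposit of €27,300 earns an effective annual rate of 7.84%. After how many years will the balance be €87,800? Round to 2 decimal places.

n = ln(87800/27300) / ln(1+0.0784) = ln(3.21612) / 0.075478 = 15.4769 years

15.48 years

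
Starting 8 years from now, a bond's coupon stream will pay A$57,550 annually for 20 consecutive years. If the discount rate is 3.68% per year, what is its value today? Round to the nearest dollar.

A$624,888

PV at t=7 (ordinary 20-year annuity): 57550 × a(20|0.0368) = 57550 × 13.983682 = 804,760.8852
Discount back 7 years: 804,760.8852 × (1+0.0368)^(−7) = 804,760.8852 × 0.776489 = 624,887.6477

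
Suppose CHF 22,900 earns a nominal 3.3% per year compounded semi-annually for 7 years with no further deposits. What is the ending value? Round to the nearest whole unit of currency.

CHF 28,796

i = 0.033/2 = 0.0165 per half-year; n = 7·2 = 14.
FV = PV·(1+i)^n = 22,900 × 1.257487 = 28,796.4429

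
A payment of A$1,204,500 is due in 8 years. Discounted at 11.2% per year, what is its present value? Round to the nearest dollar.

PV = FV·(1+i)^(−n) = 1,204,500 × 0.427722 = 515,191.2832

A$515,191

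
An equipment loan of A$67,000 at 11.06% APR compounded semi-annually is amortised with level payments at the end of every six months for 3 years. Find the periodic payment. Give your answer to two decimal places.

A$13,424.75

Periodic rate i = 0.1106/2 = 0.0553; n = 3 × 2 = 6 periods.
PMT = 67000 / ( [1 − (1+0.0553)^(−6)] / 0.0553 ) = 67000 / 4.990783 = 13,424.7461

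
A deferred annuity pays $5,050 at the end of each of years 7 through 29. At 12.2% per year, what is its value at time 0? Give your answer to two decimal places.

$19,278.52

PV at t=6 (ordinary 23-year annuity): 5050 × a(23|0.122) = 5050 × 7.616218 = 38,461.9025
PV₀ = 38,461.9025 / (1+0.122)^6 = 38,461.9025 / 1.995065 = 19,278.5169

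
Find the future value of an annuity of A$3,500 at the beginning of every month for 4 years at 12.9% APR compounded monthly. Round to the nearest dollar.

A$220,717

Periodic rate i = 0.129/12 = 0.01075; n = 4 × 12 = 48 periods.
FV = 3500 × [(1+0.01075)^48 − 1] / 0.01075 × (1+i) = 3500 × 63.061950 = 220,716.8258
(annuity-due: payments at period start, so ×(1+i).)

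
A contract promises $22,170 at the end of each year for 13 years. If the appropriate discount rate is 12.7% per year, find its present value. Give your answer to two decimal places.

$137,673.33

Annuity factor a(13|0.127) = 6.209893; PV = 22170 × 6.209893 = 137,673.3267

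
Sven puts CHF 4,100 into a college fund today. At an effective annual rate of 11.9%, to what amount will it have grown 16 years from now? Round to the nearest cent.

FV = PV·(1+i)^n = 4,100 × 6.043401 = 24,777.9425

CHF 24,777.94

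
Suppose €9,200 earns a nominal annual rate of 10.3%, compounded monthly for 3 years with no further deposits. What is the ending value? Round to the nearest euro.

Periodic rate i = 0.103/12 = 0.00858333; n = 3 × 12 = 36 periods.
FV = 9,200 × (1 + 0.00858333)^36 = 12,514.4615

€12,514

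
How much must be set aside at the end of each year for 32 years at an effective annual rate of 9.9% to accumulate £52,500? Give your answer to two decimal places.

£266.43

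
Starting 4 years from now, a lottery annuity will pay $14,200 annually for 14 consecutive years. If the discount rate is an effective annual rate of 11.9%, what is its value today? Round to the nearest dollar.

PV at t=3 (ordinary 14-year annuity): 14200 × a(14|0.119) = 14200 × 6.662229 = 94,603.6493
Discount back 3 years: 94,603.6493 × (1+0.119)^(−3) = 94,603.6493 × 0.713690 = 67,517.6985

$67,518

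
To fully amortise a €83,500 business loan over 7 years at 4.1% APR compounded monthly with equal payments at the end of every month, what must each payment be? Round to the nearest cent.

i = 0.041/12 = 0.00341667 per month; n = 7·12 = 84.
PMT = 83500 / ( [1 − (1+0.00341667)^(−84)] / 0.00341667 ) = 83500 / 72.913477 = 1,145.1929

€1,145.19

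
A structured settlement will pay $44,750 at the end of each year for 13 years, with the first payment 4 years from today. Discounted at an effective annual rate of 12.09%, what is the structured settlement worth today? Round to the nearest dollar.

Value one period before first payment (t=3): 44750 × [1 − (1+0.1209)^(−13)] / 0.1209 = 44750 × 6.395421 = 286,195.1083
PV₀ = 286,195.1083 / (1+0.1209)^3 = 286,195.1083 / 1.408318 = 203,217.7315

$203,218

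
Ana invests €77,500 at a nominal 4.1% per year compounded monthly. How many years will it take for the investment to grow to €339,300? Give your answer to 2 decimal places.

Periodic rate i = 0.041/12 = 0.00341667.
(1+i)^n = 339300/77500 = 4.37806, so n = ln 4.37806 / ln 1.00342 = 432.9155 months
= 432.9155/12 years

36.08 years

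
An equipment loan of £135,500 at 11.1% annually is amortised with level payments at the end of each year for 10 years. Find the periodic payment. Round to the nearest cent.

Annuity-PV factor = 5.864619; PMT = 135500 / 5.864619 = 23,104.6559

£23,104.66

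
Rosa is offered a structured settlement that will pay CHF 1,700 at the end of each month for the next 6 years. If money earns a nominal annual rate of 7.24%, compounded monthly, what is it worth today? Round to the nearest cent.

CHF 99,041.72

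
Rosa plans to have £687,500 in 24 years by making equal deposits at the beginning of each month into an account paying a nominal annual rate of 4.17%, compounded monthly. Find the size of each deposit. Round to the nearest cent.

£1,387.62

Periodic rate i = 0.0417/12 = 0.003475; n = 24 × 12 = 288 periods.
FV-annuity factor × (1+i) = 495.454381; PMT = 687500 / 495.454381 = 1,387.6151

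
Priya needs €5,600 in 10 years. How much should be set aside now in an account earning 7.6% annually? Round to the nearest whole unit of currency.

€2,692

PV = FV·(1+i)^(−n) = 5,600 × 0.480704 = 2,691.9396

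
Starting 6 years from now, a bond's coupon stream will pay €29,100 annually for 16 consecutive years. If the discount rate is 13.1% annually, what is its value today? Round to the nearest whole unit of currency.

Value one period before first payment (t=5): 29100 × [1 − (1+0.131)^(−16)] / 0.131 = 29100 × 6.568643 = 191,147.5160
PV₀ = 191,147.5160 / (1+0.131)^5 = 191,147.5160 / 1.850602 = 103,289.3713

€103,289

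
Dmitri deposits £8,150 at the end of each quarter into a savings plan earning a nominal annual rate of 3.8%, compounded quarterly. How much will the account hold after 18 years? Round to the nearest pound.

Periodic rate i = 0.038/4 = 0.0095; n = 18 × 4 = 72 periods.
Accumulation factor s(72|0.0095) = 102.673793; FV = 8150 × 102.673793 = 836,791.4109

£836,791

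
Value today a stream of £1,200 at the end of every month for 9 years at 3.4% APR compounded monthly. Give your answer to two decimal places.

£111,513.05

With 12 periods per year: i = 0.00283333, n = 108.
Annuity factor a(108|0.00283333) = 92.927538; PV = 1200 × 92.927538 = 111,513.0451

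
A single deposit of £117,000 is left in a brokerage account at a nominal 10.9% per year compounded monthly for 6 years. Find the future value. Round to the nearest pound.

£224,353

With 12 periods per year: i = 0.00908333, n = 72.
FV = PV·(1+i)^n = 117,000 × 1.917549 = 224,353.1897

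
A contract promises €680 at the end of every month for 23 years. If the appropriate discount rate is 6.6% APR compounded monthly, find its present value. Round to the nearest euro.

i = 0.066/12 = 0.0055 per month; n = 23·12 = 276.
PV = PMT · [1 − (1+i)^(−n)] / i = 680 · 141.806701 = 96,428.5564

€96,429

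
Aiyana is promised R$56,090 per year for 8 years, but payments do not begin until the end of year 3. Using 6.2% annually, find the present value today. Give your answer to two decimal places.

R$306,396.06

PV at t=2 (ordinary 8-year annuity): 56090 × a(8|0.062) = 56090 × 6.160937 = 345,566.9602
Discount back 2 years: 345,566.9602 × (1+0.062)^(−2) = 345,566.9602 × 0.886647 = 306,396.0621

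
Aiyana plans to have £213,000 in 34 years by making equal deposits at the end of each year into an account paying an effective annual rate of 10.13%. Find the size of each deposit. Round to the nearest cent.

FV-annuity factor = 252.660357; PMT = 213000 / 252.660357 = 843.0290

£843.03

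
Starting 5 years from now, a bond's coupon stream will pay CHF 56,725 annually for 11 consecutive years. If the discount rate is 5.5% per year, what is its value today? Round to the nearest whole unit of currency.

CHF 370,552

PV at t=4 (ordinary 11-year annuity): 56725 × a(11|0.055) = 56725 × 8.092536 = 459,049.1233
PV₀ = 459,049.1233 / (1+0.055)^4 = 459,049.1233 / 1.238825 = 370,552.1384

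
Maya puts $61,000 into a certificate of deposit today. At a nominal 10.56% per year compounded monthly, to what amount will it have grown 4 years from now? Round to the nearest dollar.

Periodic rate i = 0.1056/12 = 0.0088; n = 4 × 12 = 48 periods.
FV = 61,000 × (1 + 0.0088)^48 = 92,890.9418

$92,891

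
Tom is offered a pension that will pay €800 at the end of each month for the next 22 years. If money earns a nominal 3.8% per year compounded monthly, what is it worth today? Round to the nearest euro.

€142,986

With 12 periods per year: i = 0.00316667, n = 264.
Annuity factor a(264|0.00316667) = 178.732508; PV = 800 × 178.732508 = 142,986.0063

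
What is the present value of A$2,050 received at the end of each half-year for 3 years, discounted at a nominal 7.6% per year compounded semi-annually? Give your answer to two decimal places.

A$10,816.70

i = 0.076/2 = 0.038 per half-year; n = 3·2 = 6.
PV = 2050 × [1 − (1+0.038)^(−6)] / 0.038 = 2050 × 5.276441 = 10,816.7045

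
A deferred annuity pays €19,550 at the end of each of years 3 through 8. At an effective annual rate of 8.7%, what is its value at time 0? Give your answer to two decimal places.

€74,891.69

PV at t=2 (ordinary 6-year annuity): 19550 × a(6|0.087) = 19550 × 4.526328 = 88,489.7051
Discount back 2 years: 88,489.7051 × (1+0.087)^(−2) = 88,489.7051 × 0.846332 = 74,891.6949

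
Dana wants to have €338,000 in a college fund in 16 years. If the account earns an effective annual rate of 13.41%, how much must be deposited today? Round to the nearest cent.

€45,133.09

PV = FV·(1+i)^(−n) = 338,000 × 0.133530 = 45,133.0926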